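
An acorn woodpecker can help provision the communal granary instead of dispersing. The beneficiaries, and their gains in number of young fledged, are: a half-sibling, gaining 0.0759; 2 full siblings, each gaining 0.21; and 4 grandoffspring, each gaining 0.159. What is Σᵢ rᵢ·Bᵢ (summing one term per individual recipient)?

0.387975

r to a half-sibling = 1/4 (half-sibs share one parent — one path of length 2: r = (1/2)^2 = 1/4).
r to a full sibling = 1/2 (full sibs share both parents — two paths of length 2: r = 2·(1/2)^2 = 1/2).
r to a grandoffspring = 0.25 (two parent–offspring links: r = (1/2)^2 = 1/4).
Summing one r·B term per recipient: 1·0.25·0.0759 + 2·0.5·0.21 + 4·0.25·0.159 = 0.387975.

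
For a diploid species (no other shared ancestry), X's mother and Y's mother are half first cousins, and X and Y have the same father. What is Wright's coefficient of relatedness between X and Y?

With two independent routes of shared ancestry, r is the sum of the two contributions.
X and Y are related in two ways: half second cousins through their mothers (r = 1/64) and half-sibs through their shared father (r = 1/4).
r = 1/64 + 1/4 = 0.265625.

0.265625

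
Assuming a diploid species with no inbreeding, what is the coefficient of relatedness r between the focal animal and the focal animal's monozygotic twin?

Each parent–offspring link contributes a factor of 1/2, and independent paths through distinct common ancestors add.
Monozygotic twins share every allele identical by descent: r = 1.

1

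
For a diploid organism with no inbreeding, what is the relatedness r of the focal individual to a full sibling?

Each parent–offspring link contributes a factor of 1/2, and independent paths through distinct common ancestors add.
Full sibs share both parents — two paths of length 2: r = 2·(1/2)^2 = 1/2.

0.5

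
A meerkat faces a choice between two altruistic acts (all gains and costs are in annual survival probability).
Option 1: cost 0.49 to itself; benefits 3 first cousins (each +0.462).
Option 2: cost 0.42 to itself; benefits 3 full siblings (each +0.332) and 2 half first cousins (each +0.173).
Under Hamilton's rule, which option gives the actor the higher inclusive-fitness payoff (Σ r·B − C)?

Option 2

Option 1: r to a first cousin = 0.125.
Option 1: Σ r·B − C = (3·0.125·0.462) − 0.49 = -0.31675.
Option 2: r to a full sibling = 0.5.
Option 2: r to a half first cousin = 0.0625.
Option 2: Σ r·B − C = (3·0.5·0.332 + 2·0.0625·0.173) − 0.42 = 0.099625.
Option 2 has the higher net inclusive-fitness payoff.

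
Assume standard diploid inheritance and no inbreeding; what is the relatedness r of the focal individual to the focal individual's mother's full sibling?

Each parent–offspring link contributes a factor of 1/2, and independent paths through distinct common ancestors add.
Full aunt/uncle↔niece/nephew: two paths of length 3 through the shared grandparent pair: r = 2·(1/2)^3 = 1/4.

0.25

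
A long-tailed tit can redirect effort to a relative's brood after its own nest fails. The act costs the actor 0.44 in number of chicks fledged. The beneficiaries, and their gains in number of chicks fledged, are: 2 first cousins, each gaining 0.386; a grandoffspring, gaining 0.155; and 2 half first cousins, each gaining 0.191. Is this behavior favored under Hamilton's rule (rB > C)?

Hamilton's rule: the trait is favored when the sum of r·B over every recipient exceeds the actor's cost C.
r to a first cousin = 1/8 (first cousins share one grandparent pair — two paths of length 4: r = 2·(1/2)^4 = 1/8).
r to a grandoffspring = 0.25 (two parent–offspring links: r = (1/2)^2 = 1/4).
r to a half first cousin = 1/16 (half first cousins share one grandparent — one path of length 4: r = (1/2)^4 = 1/16).
Summing one r·B term per recipient: 2·0.125·0.386 + 1·0.25·0.155 + 2·0.0625·0.191 = 0.159125.
0.159125 < 0.44: the indirect benefit is less than the cost.

No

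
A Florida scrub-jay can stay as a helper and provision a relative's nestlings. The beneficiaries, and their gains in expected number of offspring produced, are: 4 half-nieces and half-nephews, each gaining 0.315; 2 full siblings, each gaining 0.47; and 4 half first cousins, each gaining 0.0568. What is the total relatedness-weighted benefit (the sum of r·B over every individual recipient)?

0.6417

r to a half-niece or half-nephew = 0.125 (half-aunt/uncle↔niece/nephew: one path of length 3: r = (1/2)^3 = 1/8).
r to a full sibling = 1/2 (full sibs share both parents — two paths of length 2: r = 2·(1/2)^2 = 1/2).
r to a half first cousin = 0.0625 (half first cousins share one grandparent — one path of length 4: r = (1/2)^4 = 1/16).
Summing one r·B term per recipient: 4·0.125·0.315 + 2·0.5·0.47 + 4·0.0625·0.0568 = 0.6417.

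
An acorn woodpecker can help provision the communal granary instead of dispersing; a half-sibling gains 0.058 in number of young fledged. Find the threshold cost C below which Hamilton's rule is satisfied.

0.0145

r to a half-sibling = 1/4 (half-sibs share one parent — one path of length 2: r = (1/2)^2 = 1/4).
Hamilton's rule: n·r·B > C, so the trait is favored while C < n·r·B = 1·0.25·0.058 = 0.0145.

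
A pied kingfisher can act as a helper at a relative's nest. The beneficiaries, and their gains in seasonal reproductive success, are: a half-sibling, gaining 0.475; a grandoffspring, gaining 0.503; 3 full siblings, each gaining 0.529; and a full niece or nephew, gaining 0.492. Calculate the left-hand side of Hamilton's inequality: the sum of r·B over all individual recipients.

r to a half-sibling = 0.25 (half-sibs share one parent — one path of length 2: r = (1/2)^2 = 1/4).
r to a grandoffspring = 0.25 (two parent–offspring links: r = (1/2)^2 = 1/4).
r to a full sibling = 1/2 (full sibs share both parents — two paths of length 2: r = 2·(1/2)^2 = 1/2).
r to a full niece or nephew = 0.25 (full aunt/uncle↔niece/nephew: two paths of length 3 through the shared grandparent pair: r = 2·(1/2)^3 = 1/4).
Summing one r·B term per recipient: 1·0.25·0.475 + 1·0.25·0.503 + 3·0.5·0.529 + 1·0.25·0.492 = 1.161.

1.161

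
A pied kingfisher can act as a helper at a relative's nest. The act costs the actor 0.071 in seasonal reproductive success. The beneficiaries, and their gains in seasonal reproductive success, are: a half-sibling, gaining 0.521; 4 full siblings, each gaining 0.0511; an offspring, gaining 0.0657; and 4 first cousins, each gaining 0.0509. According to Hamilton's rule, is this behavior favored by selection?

Hamilton's rule: the trait is favored when the sum of r·B over every recipient exceeds the actor's cost C.
r to a half-sibling = 1/4 (half-sibs share one parent — one path of length 2: r = (1/2)^2 = 1/4).
r to a full sibling = 1/2 (full sibs share both parents — two paths of length 2: r = 2·(1/2)^2 = 1/2).
r to an offspring = 1/2 (one parent–offspring link: r = (1/2)^1 = 1/2).
r to a first cousin = 1/8 (first cousins share one grandparent pair — two paths of length 4: r = 2·(1/2)^4 = 1/8).
Summing one r·B term per recipient: 1·0.25·0.521 + 4·0.5·0.0511 + 1·0.5·0.0657 + 4·0.125·0.0509 = 0.29075.
0.29075 > 0.071: the indirect benefit exceeds the cost.

Yes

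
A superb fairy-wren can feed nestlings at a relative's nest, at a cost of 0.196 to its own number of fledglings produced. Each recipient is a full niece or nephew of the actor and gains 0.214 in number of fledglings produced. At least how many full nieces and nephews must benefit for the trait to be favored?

4

r to a full niece or nephew = 1/4 (full aunt/uncle↔niece/nephew: two paths of length 3 through the shared grandparent pair: r = 2·(1/2)^3 = 1/4).
Hamilton's rule: n·r·B > C  ⇒  n > C/(r·B) = 0.196/(0.25·0.214) = 3.664.
The smallest integer exceeding 3.664 is 4.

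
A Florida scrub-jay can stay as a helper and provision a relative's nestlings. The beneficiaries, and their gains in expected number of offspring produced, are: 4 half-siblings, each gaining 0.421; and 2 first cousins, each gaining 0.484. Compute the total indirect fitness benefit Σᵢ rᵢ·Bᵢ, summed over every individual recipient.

r to a half-sibling = 0.25 (half-sibs share one parent — one path of length 2: r = (1/2)^2 = 1/4).
r to a first cousin = 1/8 (first cousins share one grandparent pair — two paths of length 4: r = 2·(1/2)^4 = 1/8).
Summing one r·B term per recipient: 4·0.25·0.421 + 2·0.125·0.484 = 0.542.

0.542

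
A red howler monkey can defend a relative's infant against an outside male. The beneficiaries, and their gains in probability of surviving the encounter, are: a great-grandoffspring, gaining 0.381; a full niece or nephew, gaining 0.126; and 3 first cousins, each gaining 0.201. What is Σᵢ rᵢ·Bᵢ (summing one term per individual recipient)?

r to a great-grandoffspring = 1/8 (three parent–offspring links: r = (1/2)^3 = 1/8).
r to a full niece or nephew = 0.25 (full aunt/uncle↔niece/nephew: two paths of length 3 through the shared grandparent pair: r = 2·(1/2)^3 = 1/4).
r to a first cousin = 0.125 (first cousins share one grandparent pair — two paths of length 4: r = 2·(1/2)^4 = 1/8).
Summing one r·B term per recipient: 1·0.125·0.381 + 1·0.25·0.126 + 3·0.125·0.201 = 0.1545.

0.1545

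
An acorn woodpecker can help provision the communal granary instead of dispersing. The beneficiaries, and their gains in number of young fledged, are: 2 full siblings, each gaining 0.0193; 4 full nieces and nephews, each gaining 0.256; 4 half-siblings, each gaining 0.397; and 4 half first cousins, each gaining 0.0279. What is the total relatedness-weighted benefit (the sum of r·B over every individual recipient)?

r to a full sibling = 1/2 (full sibs share both parents — two paths of length 2: r = 2·(1/2)^2 = 1/2).
r to a full niece or nephew = 1/4 (full aunt/uncle↔niece/nephew: two paths of length 3 through the shared grandparent pair: r = 2·(1/2)^3 = 1/4).
r to a half-sibling = 1/4 (half-sibs share one parent — one path of length 2: r = (1/2)^2 = 1/4).
r to a half first cousin = 0.0625 (half first cousins share one grandparent — one path of length 4: r = (1/2)^4 = 1/16).
Summing one r·B term per recipient: 2·0.5·0.0193 + 4·0.25·0.256 + 4·0.25·0.397 + 4·0.0625·0.0279 = 0.679275.

0.679275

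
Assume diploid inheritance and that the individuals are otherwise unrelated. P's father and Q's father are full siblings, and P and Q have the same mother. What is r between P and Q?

0.375

Wright's path rule: contributions from independent ancestry routes add.
P and Q are related in two ways: first cousins through their fathers (r = 1/8) and half-sibs through their shared mother (r = 1/4).
r = 1/8 + 1/4 = 0.375.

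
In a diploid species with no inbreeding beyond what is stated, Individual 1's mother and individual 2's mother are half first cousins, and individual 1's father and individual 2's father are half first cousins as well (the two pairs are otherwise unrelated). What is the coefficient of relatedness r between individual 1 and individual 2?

With two independent routes of shared ancestry, r is the sum of the two contributions.
Individual 1 and individual 2 are related in two ways: half second cousins through their mothers (r = 1/64) and half second cousins through their fathers (r = 1/64).
r = 1/64 + 1/64 = 1/32 = 0.03125.

0.03125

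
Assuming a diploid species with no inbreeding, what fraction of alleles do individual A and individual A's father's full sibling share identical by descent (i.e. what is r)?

Each parent–offspring link contributes a factor of 1/2, and independent paths through distinct common ancestors add.
Full aunt/uncle↔niece/nephew: two paths of length 3 through the shared grandparent pair: r = 2·(1/2)^3 = 1/4.

0.25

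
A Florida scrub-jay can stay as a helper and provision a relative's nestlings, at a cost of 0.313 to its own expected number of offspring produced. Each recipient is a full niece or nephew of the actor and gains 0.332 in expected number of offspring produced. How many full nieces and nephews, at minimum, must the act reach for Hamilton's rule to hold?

r to a full niece or nephew = 1/4 (full aunt/uncle↔niece/nephew: two paths of length 3 through the shared grandparent pair: r = 2·(1/2)^3 = 1/4).
Hamilton's rule: n·r·B > C  ⇒  n > C/(r·B) = 0.313/(0.25·0.332) = 3.771.
The smallest integer exceeding 3.771 is 4.

4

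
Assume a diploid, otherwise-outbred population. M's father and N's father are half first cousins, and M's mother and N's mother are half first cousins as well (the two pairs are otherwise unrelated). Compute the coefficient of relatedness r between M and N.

0.03125

Relatedness sums over independent paths through distinct common ancestors.
M and N are related in two ways: half second cousins through their fathers (r = 1/64) and half second cousins through their mothers (r = 1/64).
r = 1/64 + 1/64 = 0.03125.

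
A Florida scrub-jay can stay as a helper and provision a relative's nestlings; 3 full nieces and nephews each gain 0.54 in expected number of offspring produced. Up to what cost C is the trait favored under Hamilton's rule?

r to a full niece or nephew = 1/4 (full aunt/uncle↔niece/nephew: two paths of length 3 through the shared grandparent pair: r = 2·(1/2)^3 = 1/4).
Hamilton's rule: n·r·B > C, so the trait is favored while C < n·r·B = 3·0.25·0.54 = 0.405.

0.405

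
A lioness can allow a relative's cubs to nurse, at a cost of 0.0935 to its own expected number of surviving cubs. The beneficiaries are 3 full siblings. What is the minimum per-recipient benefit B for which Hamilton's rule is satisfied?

0.0623

r to a full sibling = 0.5 (full sibs share both parents — two paths of length 2: r = 2·(1/2)^2 = 1/2).
Hamilton's rule with n recipients of equal r: n·r·B > C, so B > C/(n·r) = 0.0935/(3·0.5) = 0.0623.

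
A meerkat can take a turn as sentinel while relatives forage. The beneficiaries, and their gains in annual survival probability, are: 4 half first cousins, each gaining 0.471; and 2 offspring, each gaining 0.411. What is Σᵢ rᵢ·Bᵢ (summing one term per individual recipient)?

r to a half first cousin = 0.0625 (half first cousins share one grandparent — one path of length 4: r = (1/2)^4 = 1/16).
r to an offspring = 1/2 (one parent–offspring link: r = (1/2)^1 = 1/2).
Summing one r·B term per recipient: 4·0.0625·0.471 + 2·0.5·0.411 = 0.52875.

0.52875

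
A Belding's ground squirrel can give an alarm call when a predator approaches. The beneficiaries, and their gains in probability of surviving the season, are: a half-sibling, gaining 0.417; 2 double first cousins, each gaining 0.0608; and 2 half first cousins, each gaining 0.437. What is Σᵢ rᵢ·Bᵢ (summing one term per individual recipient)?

0.189275

r to a half-sibling = 0.25 (half-sibs share one parent — one path of length 2: r = (1/2)^2 = 1/4).
r to a double first cousin = 1/4 (double first cousins share both grandparent pairs — four paths of length 4: r = 4·(1/2)^4 = 1/4).
r to a half first cousin = 1/16 (half first cousins share one grandparent — one path of length 4: r = (1/2)^4 = 1/16).
Summing one r·B term per recipient: 1·0.25·0.417 + 2·0.25·0.0608 + 2·0.0625·0.437 = 0.189275.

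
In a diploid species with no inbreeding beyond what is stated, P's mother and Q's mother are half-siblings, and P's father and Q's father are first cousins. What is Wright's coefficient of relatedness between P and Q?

Relatedness sums over independent paths through distinct common ancestors.
P and Q are related in two ways: half first cousins through their mothers (r = 1/16) and second cousins through their fathers (r = 1/32).
r = 1/16 + 1/32 = 0.09375.

0.09375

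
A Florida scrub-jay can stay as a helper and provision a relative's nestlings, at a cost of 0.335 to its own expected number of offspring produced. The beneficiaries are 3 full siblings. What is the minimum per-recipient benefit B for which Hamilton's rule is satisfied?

0.2233

r to a full sibling = 0.5 (full sibs share both parents — two paths of length 2: r = 2·(1/2)^2 = 1/2).
Hamilton's rule with n recipients of equal r: n·r·B > C, so B > C/(n·r) = 0.335/(3·0.5) = 0.2233.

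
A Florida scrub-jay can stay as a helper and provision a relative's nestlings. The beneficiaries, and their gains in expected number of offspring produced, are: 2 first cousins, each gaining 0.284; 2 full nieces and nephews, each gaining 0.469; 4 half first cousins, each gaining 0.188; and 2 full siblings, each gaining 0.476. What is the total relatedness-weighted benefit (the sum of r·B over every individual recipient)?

r to a first cousin = 1/8 (first cousins share one grandparent pair — two paths of length 4: r = 2·(1/2)^4 = 1/8).
r to a full niece or nephew = 0.25 (full aunt/uncle↔niece/nephew: two paths of length 3 through the shared grandparent pair: r = 2·(1/2)^3 = 1/4).
r to a half first cousin = 0.0625 (half first cousins share one grandparent — one path of length 4: r = (1/2)^4 = 1/16).
r to a full sibling = 0.5 (full sibs share both parents — two paths of length 2: r = 2·(1/2)^2 = 1/2).
Summing one r·B term per recipient: 2·0.125·0.284 + 2·0.25·0.469 + 4·0.0625·0.188 + 2·0.5·0.476 = 0.8285.

0.8285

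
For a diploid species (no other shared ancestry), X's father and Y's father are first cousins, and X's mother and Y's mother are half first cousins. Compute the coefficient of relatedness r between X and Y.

0.046875

Independent pedigree routes through distinct common ancestors add.
X and Y are related in two ways: second cousins through their fathers (r = 1/32) and half second cousins through their mothers (r = 1/64).
r = 1/32 + 1/64 = 3/64 = 0.046875.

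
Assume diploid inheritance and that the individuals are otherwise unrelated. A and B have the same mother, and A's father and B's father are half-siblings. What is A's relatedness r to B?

Wright's path rule: contributions from independent ancestry routes add.
A and B are related in two ways: half-sibs through their shared mother (r = 1/4) and half first cousins through their fathers (r = 1/16).
r = 1/4 + 1/16 = 0.3125.

0.3125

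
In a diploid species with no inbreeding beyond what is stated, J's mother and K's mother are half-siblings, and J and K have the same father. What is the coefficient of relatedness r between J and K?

0.3125

Relatedness sums over independent paths through distinct common ancestors.
J and K are related in two ways: half first cousins through their mothers (r = 1/16) and half-sibs through their shared father (r = 1/4).
r = 1/16 + 1/4 = 5/16 = 0.3125.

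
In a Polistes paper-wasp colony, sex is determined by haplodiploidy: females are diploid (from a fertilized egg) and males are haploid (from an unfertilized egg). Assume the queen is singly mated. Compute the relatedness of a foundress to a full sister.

Haplodiploid full sisters inherit their father's entire haploid genome identically (contributing 1/2) and on average half of their mother's contribution (1/2 · 1/2 = 1/4); r = 1/2 + 1/4 = 3/4.

0.75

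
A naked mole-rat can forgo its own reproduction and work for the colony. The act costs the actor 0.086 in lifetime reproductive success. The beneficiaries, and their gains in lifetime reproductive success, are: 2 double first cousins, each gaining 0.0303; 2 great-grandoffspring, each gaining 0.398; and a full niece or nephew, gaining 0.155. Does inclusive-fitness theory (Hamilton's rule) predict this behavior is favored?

Hamilton's rule: the trait is favored when the sum of r·B over every recipient exceeds the actor's cost C.
r to a double first cousin = 0.25 (double first cousins share both grandparent pairs — four paths of length 4: r = 4·(1/2)^4 = 1/4).
r to a great-grandoffspring = 0.125 (three parent–offspring links: r = (1/2)^3 = 1/8).
r to a full niece or nephew = 0.25 (full aunt/uncle↔niece/nephew: two paths of length 3 through the shared grandparent pair: r = 2·(1/2)^3 = 1/4).
Summing one r·B term per recipient: 2·0.25·0.0303 + 2·0.125·0.398 + 1·0.25·0.155 = 0.1534.
0.1534 > 0.086: the indirect benefit exceeds the cost.

Yes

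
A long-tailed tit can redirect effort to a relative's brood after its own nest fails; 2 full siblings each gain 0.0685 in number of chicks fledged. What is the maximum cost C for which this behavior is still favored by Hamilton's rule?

r to a full sibling = 1/2 (full sibs share both parents — two paths of length 2: r = 2·(1/2)^2 = 1/2).
Hamilton's rule: n·r·B > C, so the trait is favored while C < n·r·B = 2·0.5·0.0685 = 0.0685.

0.0685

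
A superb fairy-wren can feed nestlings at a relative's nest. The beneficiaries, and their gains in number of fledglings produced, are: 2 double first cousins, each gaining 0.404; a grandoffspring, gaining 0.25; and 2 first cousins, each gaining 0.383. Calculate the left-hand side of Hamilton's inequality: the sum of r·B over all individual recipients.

r to a double first cousin = 0.25 (double first cousins share both grandparent pairs — four paths of length 4: r = 4·(1/2)^4 = 1/4).
r to a grandoffspring = 0.25 (two parent–offspring links: r = (1/2)^2 = 1/4).
r to a first cousin = 0.125 (first cousins share one grandparent pair — two paths of length 4: r = 2·(1/2)^4 = 1/8).
Summing one r·B term per recipient: 2·0.25·0.404 + 1·0.25·0.25 + 2·0.125·0.383 = 0.36025.

0.36025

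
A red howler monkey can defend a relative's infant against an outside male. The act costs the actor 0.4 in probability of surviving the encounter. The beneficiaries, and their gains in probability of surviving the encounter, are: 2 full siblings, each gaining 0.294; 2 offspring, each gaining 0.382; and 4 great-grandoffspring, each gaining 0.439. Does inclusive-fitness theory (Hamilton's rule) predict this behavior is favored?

Yes

Hamilton's rule: the trait is favored when the sum of r·B over every recipient exceeds the actor's cost C.
r to a full sibling = 0.5 (full sibs share both parents — two paths of length 2: r = 2·(1/2)^2 = 1/2).
r to an offspring = 0.5 (one parent–offspring link: r = (1/2)^1 = 1/2).
r to a great-grandoffspring = 1/8 (three parent–offspring links: r = (1/2)^3 = 1/8).
Summing one r·B term per recipient: 2·0.5·0.294 + 2·0.5·0.382 + 4·0.125·0.439 = 0.8955.
0.8955 > 0.4: the indirect benefit exceeds the cost.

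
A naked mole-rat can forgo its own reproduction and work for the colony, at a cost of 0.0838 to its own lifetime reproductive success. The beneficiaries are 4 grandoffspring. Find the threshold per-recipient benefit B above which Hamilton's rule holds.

r to a grandoffspring = 1/4 (two parent–offspring links: r = (1/2)^2 = 1/4).
Hamilton's rule with n recipients of equal r: n·r·B > C, so B > C/(n·r) = 0.0838/(4·0.25) = 0.0838.

0.0838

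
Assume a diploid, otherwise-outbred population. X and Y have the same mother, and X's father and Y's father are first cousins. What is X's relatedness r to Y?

Independent pedigree routes through distinct common ancestors add.
X and Y are related in two ways: half-sibs through their shared mother (r = 1/4) and second cousins through their fathers (r = 1/32).
r = 1/4 + 1/32 = 9/32 = 0.28125.

0.28125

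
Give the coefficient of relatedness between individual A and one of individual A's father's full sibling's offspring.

Each parent–offspring link contributes a factor of 1/2, and independent paths through distinct common ancestors add.
First cousins share one grandparent pair — two paths of length 4: r = 2·(1/2)^4 = 1/8.

0.125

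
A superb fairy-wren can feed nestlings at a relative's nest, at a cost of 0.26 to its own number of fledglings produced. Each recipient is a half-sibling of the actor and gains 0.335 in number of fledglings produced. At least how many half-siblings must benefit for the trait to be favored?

4

r to a half-sibling = 0.25 (half-sibs share one parent — one path of length 2: r = (1/2)^2 = 1/4).
Hamilton's rule: n·r·B > C  ⇒  n > C/(r·B) = 0.26/(0.25·0.335) = 3.104.
The smallest integer exceeding 3.104 is 4.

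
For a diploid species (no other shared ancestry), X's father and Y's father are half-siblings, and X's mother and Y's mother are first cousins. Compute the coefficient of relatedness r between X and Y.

Independent pedigree routes through distinct common ancestors add.
X and Y are related in two ways: half first cousins through their fathers (r = 1/16) and second cousins through their mothers (r = 1/32).
r = 1/16 + 1/32 = 3/32 = 0.09375.

0.09375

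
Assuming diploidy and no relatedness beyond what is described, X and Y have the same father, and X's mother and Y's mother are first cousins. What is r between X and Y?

Independent pedigree routes through distinct common ancestors add.
X and Y are related in two ways: half-sibs through their shared father (r = 1/4) and second cousins through their mothers (r = 1/32).
r = 1/4 + 1/32 = 9/32 = 0.28125.

0.28125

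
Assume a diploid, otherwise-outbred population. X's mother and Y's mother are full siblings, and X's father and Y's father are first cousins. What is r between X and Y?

Relatedness sums over independent paths through distinct common ancestors.
X and Y are related in two ways: first cousins through their mothers (r = 1/8) and second cousins through their fathers (r = 1/32).
r = 1/8 + 1/32 = 5/32 = 0.15625.

0.15625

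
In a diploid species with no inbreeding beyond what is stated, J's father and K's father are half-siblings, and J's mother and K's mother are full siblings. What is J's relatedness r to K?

0.1875

Relatedness sums over independent paths through distinct common ancestors.
J and K are related in two ways: half first cousins through their fathers (r = 1/16) and first cousins through their mothers (r = 1/8).
r = 1/16 + 1/8 = 0.1875.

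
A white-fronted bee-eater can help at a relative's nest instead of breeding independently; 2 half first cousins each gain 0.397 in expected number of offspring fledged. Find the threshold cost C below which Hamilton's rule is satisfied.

r to a half first cousin = 0.0625 (half first cousins share one grandparent — one path of length 4: r = (1/2)^4 = 1/16).
Hamilton's rule: n·r·B > C, so the trait is favored while C < n·r·B = 2·0.0625·0.397 = 0.049625.

0.049625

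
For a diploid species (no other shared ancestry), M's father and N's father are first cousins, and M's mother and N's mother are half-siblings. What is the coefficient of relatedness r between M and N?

0.09375

With two independent routes of shared ancestry, r is the sum of the two contributions.
M and N are related in two ways: second cousins through their fathers (r = 1/32) and half first cousins through their mothers (r = 1/16).
r = 1/32 + 1/16 = 3/32 = 0.09375.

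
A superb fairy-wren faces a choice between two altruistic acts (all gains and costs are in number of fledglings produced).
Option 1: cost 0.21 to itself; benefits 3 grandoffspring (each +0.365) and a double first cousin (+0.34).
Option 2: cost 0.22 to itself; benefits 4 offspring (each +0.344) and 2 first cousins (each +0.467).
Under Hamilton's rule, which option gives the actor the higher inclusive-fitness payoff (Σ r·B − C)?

Option 1: r to a grandoffspring = 0.25.
Option 1: r to a double first cousin = 0.25.
Option 1: Σ r·B − C = (3·0.25·0.365 + 1·0.25·0.34) − 0.21 = 0.14875.
Option 2: r to an offspring = 0.5.
Option 2: r to a first cousin = 0.125.
Option 2: Σ r·B − C = (4·0.5·0.344 + 2·0.125·0.467) − 0.22 = 0.58475.
Option 2 has the higher net inclusive-fitness payoff.

Option 2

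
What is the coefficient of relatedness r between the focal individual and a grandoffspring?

Each parent–offspring link contributes a factor of 1/2, and independent paths through distinct common ancestors add.
Two parent–offspring links: r = (1/2)^2 = 1/4.

0.25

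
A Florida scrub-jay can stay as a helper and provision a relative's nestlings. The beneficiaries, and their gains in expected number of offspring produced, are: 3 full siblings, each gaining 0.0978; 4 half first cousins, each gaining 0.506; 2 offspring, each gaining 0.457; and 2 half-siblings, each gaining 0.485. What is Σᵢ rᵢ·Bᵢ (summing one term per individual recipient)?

r to a full sibling = 1/2 (full sibs share both parents — two paths of length 2: r = 2·(1/2)^2 = 1/2).
r to a half first cousin = 0.0625 (half first cousins share one grandparent — one path of length 4: r = (1/2)^4 = 1/16).
r to an offspring = 1/2 (one parent–offspring link: r = (1/2)^1 = 1/2).
r to a half-sibling = 0.25 (half-sibs share one parent — one path of length 2: r = (1/2)^2 = 1/4).
Summing one r·B term per recipient: 3·0.5·0.0978 + 4·0.0625·0.506 + 2·0.5·0.457 + 2·0.25·0.485 = 0.9727.

0.9727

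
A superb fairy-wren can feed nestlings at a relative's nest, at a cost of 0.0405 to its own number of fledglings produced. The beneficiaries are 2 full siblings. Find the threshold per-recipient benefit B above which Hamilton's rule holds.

0.0405

r to a full sibling = 0.5 (full sibs share both parents — two paths of length 2: r = 2·(1/2)^2 = 1/2).
Hamilton's rule with n recipients of equal r: n·r·B > C, so B > C/(n·r) = 0.0405/(2·0.5) = 0.0405.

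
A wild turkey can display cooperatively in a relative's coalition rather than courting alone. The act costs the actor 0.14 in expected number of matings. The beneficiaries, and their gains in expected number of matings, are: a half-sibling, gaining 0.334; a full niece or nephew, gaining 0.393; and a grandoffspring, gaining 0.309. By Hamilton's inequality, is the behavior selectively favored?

Hamilton's rule: the trait is favored when the sum of r·B over every recipient exceeds the actor's cost C.
r to a half-sibling = 1/4 (half-sibs share one parent — one path of length 2: r = (1/2)^2 = 1/4).
r to a full niece or nephew = 0.25 (full aunt/uncle↔niece/nephew: two paths of length 3 through the shared grandparent pair: r = 2·(1/2)^3 = 1/4).
r to a grandoffspring = 0.25 (two parent–offspring links: r = (1/2)^2 = 1/4).
Summing one r·B term per recipient: 1·0.25·0.334 + 1·0.25·0.393 + 1·0.25·0.309 = 0.259.
0.259 > 0.14: the indirect benefit exceeds the cost.

Yes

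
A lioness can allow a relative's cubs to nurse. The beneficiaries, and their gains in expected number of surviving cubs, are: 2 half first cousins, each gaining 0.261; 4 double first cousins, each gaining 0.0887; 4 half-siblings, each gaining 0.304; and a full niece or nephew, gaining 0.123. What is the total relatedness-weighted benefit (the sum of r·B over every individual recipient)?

0.456075

r to a half first cousin = 0.0625 (half first cousins share one grandparent — one path of length 4: r = (1/2)^4 = 1/16).
r to a double first cousin = 1/4 (double first cousins share both grandparent pairs — four paths of length 4: r = 4·(1/2)^4 = 1/4).
r to a half-sibling = 1/4 (half-sibs share one parent — one path of length 2: r = (1/2)^2 = 1/4).
r to a full niece or nephew = 0.25 (full aunt/uncle↔niece/nephew: two paths of length 3 through the shared grandparent pair: r = 2·(1/2)^3 = 1/4).
Summing one r·B term per recipient: 2·0.0625·0.261 + 4·0.25·0.0887 + 4·0.25·0.304 + 1·0.25·0.123 = 0.456075.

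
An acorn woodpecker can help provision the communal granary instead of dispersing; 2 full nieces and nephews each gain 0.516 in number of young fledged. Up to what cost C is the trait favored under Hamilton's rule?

r to a full niece or nephew = 1/4 (full aunt/uncle↔niece/nephew: two paths of length 3 through the shared grandparent pair: r = 2·(1/2)^3 = 1/4).
Hamilton's rule: n·r·B > C, so the trait is favored while C < n·r·B = 2·0.25·0.516 = 0.258.

0.258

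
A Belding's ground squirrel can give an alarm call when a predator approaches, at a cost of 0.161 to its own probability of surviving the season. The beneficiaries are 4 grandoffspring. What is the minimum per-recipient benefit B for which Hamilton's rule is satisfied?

0.161

r to a grandoffspring = 1/4 (two parent–offspring links: r = (1/2)^2 = 1/4).
Hamilton's rule with n recipients of equal r: n·r·B > C, so B > C/(n·r) = 0.161/(4·0.25) = 0.161.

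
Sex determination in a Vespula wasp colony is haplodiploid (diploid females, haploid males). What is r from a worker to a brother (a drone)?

0.25

Her haploid brother carries none of their father's genes and a random half of their mother's genome; that half matches the maternal half of her own genome with probability 1/2: r = 1/2 · 1/2 = 1/4.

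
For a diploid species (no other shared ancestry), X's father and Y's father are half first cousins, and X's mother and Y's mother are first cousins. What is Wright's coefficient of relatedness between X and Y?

0.046875

Independent pedigree routes through distinct common ancestors add.
X and Y are related in two ways: half second cousins through their fathers (r = 1/64) and second cousins through their mothers (r = 1/32).
r = 1/64 + 1/32 = 0.046875.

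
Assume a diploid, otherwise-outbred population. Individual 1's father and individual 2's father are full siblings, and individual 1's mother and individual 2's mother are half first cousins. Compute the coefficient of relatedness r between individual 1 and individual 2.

0.140625

Independent pedigree routes through distinct common ancestors add.
Individual 1 and individual 2 are related in two ways: first cousins through their fathers (r = 1/8) and half second cousins through their mothers (r = 1/64).
r = 1/8 + 1/64 = 9/64 = 0.140625.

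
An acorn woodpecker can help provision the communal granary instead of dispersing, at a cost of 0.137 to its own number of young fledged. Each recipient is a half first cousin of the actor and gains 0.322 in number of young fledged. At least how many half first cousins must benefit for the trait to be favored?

r to a half first cousin = 0.0625 (half first cousins share one grandparent — one path of length 4: r = (1/2)^4 = 1/16).
Hamilton's rule: n·r·B > C  ⇒  n > C/(r·B) = 0.137/(0.0625·0.322) = 6.807.
The smallest integer exceeding 6.807 is 7.

7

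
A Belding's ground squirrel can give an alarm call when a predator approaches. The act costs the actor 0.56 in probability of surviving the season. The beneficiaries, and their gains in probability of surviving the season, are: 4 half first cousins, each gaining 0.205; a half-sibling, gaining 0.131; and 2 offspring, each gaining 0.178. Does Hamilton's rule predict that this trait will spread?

No

Hamilton's rule: the trait is favored when the sum of r·B over every recipient exceeds the actor's cost C.
r to a half first cousin = 0.0625 (half first cousins share one grandparent — one path of length 4: r = (1/2)^4 = 1/16).
r to a half-sibling = 1/4 (half-sibs share one parent — one path of length 2: r = (1/2)^2 = 1/4).
r to an offspring = 1/2 (one parent–offspring link: r = (1/2)^1 = 1/2).
Summing one r·B term per recipient: 4·0.0625·0.205 + 1·0.25·0.131 + 2·0.5·0.178 = 0.262.
0.262 < 0.56: the indirect benefit is less than the cost.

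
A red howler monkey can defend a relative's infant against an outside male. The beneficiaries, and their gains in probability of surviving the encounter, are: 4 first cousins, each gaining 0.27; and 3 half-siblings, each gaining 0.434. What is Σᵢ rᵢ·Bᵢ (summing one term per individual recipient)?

0.4605

r to a first cousin = 0.125 (first cousins share one grandparent pair — two paths of length 4: r = 2·(1/2)^4 = 1/8).
r to a half-sibling = 1/4 (half-sibs share one parent — one path of length 2: r = (1/2)^2 = 1/4).
Summing one r·B term per recipient: 4·0.125·0.27 + 3·0.25·0.434 = 0.4605.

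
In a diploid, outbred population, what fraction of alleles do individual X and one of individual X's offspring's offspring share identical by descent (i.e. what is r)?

Each parent–offspring link contributes a factor of 1/2, and independent paths through distinct common ancestors add.
Two parent–offspring links: r = (1/2)^2 = 1/4.

0.25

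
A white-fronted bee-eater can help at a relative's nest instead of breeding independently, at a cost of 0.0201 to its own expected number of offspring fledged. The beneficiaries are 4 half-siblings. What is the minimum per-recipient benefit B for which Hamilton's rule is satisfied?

0.0201

r to a half-sibling = 0.25 (half-sibs share one parent — one path of length 2: r = (1/2)^2 = 1/4).
Hamilton's rule with n recipients of equal r: n·r·B > C, so B > C/(n·r) = 0.0201/(4·0.25) = 0.0201.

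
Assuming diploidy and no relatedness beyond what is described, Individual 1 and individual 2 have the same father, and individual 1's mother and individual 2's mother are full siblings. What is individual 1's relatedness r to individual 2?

Independent pedigree routes through distinct common ancestors add.
Individual 1 and individual 2 are related in two ways: half-sibs through their shared father (r = 1/4) and first cousins through their mothers (r = 1/8).
r = 1/4 + 1/8 = 0.375.

0.375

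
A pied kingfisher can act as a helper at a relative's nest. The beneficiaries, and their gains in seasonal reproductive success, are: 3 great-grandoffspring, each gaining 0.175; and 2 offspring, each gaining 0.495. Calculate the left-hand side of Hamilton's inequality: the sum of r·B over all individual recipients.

r to a great-grandoffspring = 1/8 (three parent–offspring links: r = (1/2)^3 = 1/8).
r to an offspring = 0.5 (one parent–offspring link: r = (1/2)^1 = 1/2).
Summing one r·B term per recipient: 3·0.125·0.175 + 2·0.5·0.495 = 0.560625.

0.560625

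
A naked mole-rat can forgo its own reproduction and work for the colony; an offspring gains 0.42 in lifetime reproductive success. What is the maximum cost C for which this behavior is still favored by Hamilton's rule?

0.21

r to an offspring = 1/2 (one parent–offspring link: r = (1/2)^1 = 1/2).
Hamilton's rule: n·r·B > C, so the trait is favored while C < n·r·B = 1·0.5·0.42 = 0.21.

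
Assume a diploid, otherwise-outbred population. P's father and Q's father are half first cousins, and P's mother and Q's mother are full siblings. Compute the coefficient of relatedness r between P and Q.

0.140625

Wright's path rule: contributions from independent ancestry routes add.
P and Q are related in two ways: half second cousins through their fathers (r = 1/64) and first cousins through their mothers (r = 1/8).
r = 1/64 + 1/8 = 9/64 = 0.140625.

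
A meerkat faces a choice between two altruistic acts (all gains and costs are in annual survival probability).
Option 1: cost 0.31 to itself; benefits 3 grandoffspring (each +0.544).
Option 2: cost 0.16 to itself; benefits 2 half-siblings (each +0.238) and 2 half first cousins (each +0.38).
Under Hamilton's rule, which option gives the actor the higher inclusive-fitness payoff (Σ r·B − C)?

Option 1: r to a grandoffspring = 0.25.
Option 1: Σ r·B − C = (3·0.25·0.544) − 0.31 = 0.098.
Option 2: r to a half-sibling = 0.25.
Option 2: r to a half first cousin = 0.0625.
Option 2: Σ r·B − C = (2·0.25·0.238 + 2·0.0625·0.38) − 0.16 = 0.0065.
Option 1 has the higher net inclusive-fitness payoff.

Option 1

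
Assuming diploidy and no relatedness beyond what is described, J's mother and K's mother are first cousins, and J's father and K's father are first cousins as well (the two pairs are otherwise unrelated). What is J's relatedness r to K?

Independent pedigree routes through distinct common ancestors add.
J and K are related in two ways: second cousins through their mothers (r = 1/32) and second cousins through their fathers (r = 1/32).
r = 1/32 + 1/32 = 0.0625.

0.0625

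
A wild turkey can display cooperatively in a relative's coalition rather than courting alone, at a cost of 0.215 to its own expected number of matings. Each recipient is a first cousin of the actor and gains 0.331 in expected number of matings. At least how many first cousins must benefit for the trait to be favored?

r to a first cousin = 0.125 (first cousins share one grandparent pair — two paths of length 4: r = 2·(1/2)^4 = 1/8).
Hamilton's rule: n·r·B > C  ⇒  n > C/(r·B) = 0.215/(0.125·0.331) = 5.196.
The smallest integer exceeding 5.196 is 6.

6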